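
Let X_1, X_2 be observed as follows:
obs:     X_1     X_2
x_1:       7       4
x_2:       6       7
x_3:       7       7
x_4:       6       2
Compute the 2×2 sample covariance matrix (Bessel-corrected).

Step 1 — column means:
  mean(X_1) = (7 + 6 + 7 + 6) / 4 = 26/4 = 6.5
  mean(X_2) = (4 + 7 + 7 + 2) / 4 = 20/4 = 5

Step 2 — sample covariance S[i,j] = (1/(n-1)) · Σ_k (x_{k,i} - mean_i) · (x_{k,j} - mean_j), with n-1 = 3.
  S[X_1,X_1] = ((0.5)·(0.5) + (-0.5)·(-0.5) + (0.5)·(0.5) + (-0.5)·(-0.5)) / 3 = 1/3 = 0.3333
  S[X_1,X_2] = ((0.5)·(-1) + (-0.5)·(2) + (0.5)·(2) + (-0.5)·(-3)) / 3 = 1/3 = 0.3333
  S[X_2,X_2] = ((-1)·(-1) + (2)·(2) + (2)·(2) + (-3)·(-3)) / 3 = 18/3 = 6

S is symmetric (S[j,i] = S[i,j]). Assembling:

S = [[0.3333, 0.3333],
 [0.3333, 6]]


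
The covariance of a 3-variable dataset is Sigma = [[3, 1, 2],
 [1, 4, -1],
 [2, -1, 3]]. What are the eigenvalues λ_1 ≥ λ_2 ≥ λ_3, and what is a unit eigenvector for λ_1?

Step 1 — characteristic polynomial p(λ) = det(λI - Sigma) = λ³ - tr·λ² + c_1·λ - det, where tr = trace, c_1 = sum of the principal 2×2 minors, det = det(Sigma):
  tr = 3 + 4 + 3 = 10,
  c_1 = (3·4 - (1)²) + (3·3 - (2)²) + (4·3 - (-1)²) = 11 + 5 + 11 = 27,
  det = 3·(4·3 - (-1)²) - (1)·((1)·3 - (-1)·(2)) + (2)·((1)·(-1) - 4·(2)) = 3·(11) - (1)·(5) + (2)·(-9) = 10.
  So p(λ) = λ³ - 10λ² + 27λ - 10.
Step 2 — look for an integer root (rational root theorem: any rational root is an integer divisor of 10). Testing λ = 5:
  p(5) = 125 - 250 + 135 - 10 = 0  ✓
  Dividing out (λ - 5): p(λ) = (λ - 5)(λ² - 5λ + 2).
Step 3 — remaining eigenvalues from the quadratic λ² - 5λ + 2 = 0:
  Δ = 5² - 4·2 = 25 - 8 = 17,  λ = (5 ± √17)/2 = (5 ± 4.1231)/2 ≈ 4.5616 or 0.4384.
  Sorted: λ_1 = 5,  λ_2 = 4.5616,  λ_3 = 0.4384  (check: sum = 10 = tr ✓).

Step 4 — unit eigenvector for λ_1 = 5: v spans the null space of (Sigma - λ_1 I), whose rows are
  r_1 = (-2, 1, 2),  r_2 = (1, -1, -1),  r_3 = (2, -1, -2).
  v is orthogonal to every row, so take v ∝ r_1 × r_2 = ((1)·(-1) - (2)·(-1), (2)·(1) - (-2)·(-1), (-2)·(-1) - (1)·(1)) = (1, 0, 1).
  Let u = (1, 0, 1).
  ||u|| = √((1)² + (0)² + (1)²) = √(2) ≈ 1.4142,  v_1 = u/||u|| ≈ (0.7071, 0, 0.7071) (||v_1|| = 1).

λ_1 = 5,  λ_2 = 4.5616,  λ_3 = 0.4384;  v_1 ≈ (0.7071, 0, 0.7071)


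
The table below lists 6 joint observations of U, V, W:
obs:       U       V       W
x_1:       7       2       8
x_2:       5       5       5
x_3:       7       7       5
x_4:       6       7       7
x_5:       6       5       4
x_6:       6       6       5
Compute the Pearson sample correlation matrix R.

Step 1 — column means:
  mean(U) = (7 + 5 + 7 + 6 + 6 + 6) / 6 = 37/6 = 6.1667
  mean(V) = (2 + 5 + 7 + 7 + 5 + 6) / 6 = 32/6 = 5.3333
  mean(W) = (8 + 5 + 5 + 7 + 4 + 5) / 6 = 34/6 = 5.6667

Step 2 — sample variances and covariances s[i,j] = (1/(n-1)) · Σ_k (x_{k,i} - mean_i) · (x_{k,j} - mean_j), with n-1 = 5:
  s[U,U] = ((0.8333)·(0.8333) + (-1.1667)·(-1.1667) + (0.8333)·(0.8333) + (-0.1667)·(-0.1667) + (-0.1667)·(-0.1667) + (-0.1667)·(-0.1667)) / 5 = 2.8333/5 = 0.5667
  s[U,V] = ((0.8333)·(-3.3333) + (-1.1667)·(-0.3333) + (0.8333)·(1.6667) + (-0.1667)·(1.6667) + (-0.1667)·(-0.3333) + (-0.1667)·(0.6667)) / 5 = -1.3333/5 = -0.2667
  s[U,W] = ((0.8333)·(2.3333) + (-1.1667)·(-0.6667) + (0.8333)·(-0.6667) + (-0.1667)·(1.3333) + (-0.1667)·(-1.6667) + (-0.1667)·(-0.6667)) / 5 = 2.3333/5 = 0.4667
  s[V,V] = ((-3.3333)·(-3.3333) + (-0.3333)·(-0.3333) + (1.6667)·(1.6667) + (1.6667)·(1.6667) + (-0.3333)·(-0.3333) + (0.6667)·(0.6667)) / 5 = 17.3333/5 = 3.4667
  s[V,W] = ((-3.3333)·(2.3333) + (-0.3333)·(-0.6667) + (1.6667)·(-0.6667) + (1.6667)·(1.3333) + (-0.3333)·(-1.6667) + (0.6667)·(-0.6667)) / 5 = -6.3333/5 = -1.2667
  s[W,W] = ((2.3333)·(2.3333) + (-0.6667)·(-0.6667) + (-0.6667)·(-0.6667) + (1.3333)·(1.3333) + (-1.6667)·(-1.6667) + (-0.6667)·(-0.6667)) / 5 = 11.3333/5 = 2.2667
  Sample standard deviations s_i = √(s[i,i]):
  s(U) = √(0.5667) = 0.7528
  s(V) = √(3.4667) = 1.8619
  s(W) = √(2.2667) = 1.5055

Step 3 — r_{ij} = s_{ij} / (s_i · s_j):
  r[U,U] = 1 (diagonal).
  r[U,V] = -0.2667 / (0.7528 · 1.8619) = -0.2667 / 1.4016 = -0.1903
  r[U,W] = 0.4667 / (0.7528 · 1.5055) = 0.4667 / 1.1333 = 0.4118
  r[V,V] = 1 (diagonal).
  r[V,W] = -1.2667 / (1.8619 · 1.5055) = -1.2667 / 2.8032 = -0.4519
  r[W,W] = 1 (diagonal).

R is symmetric with unit diagonal. Assembling:

R = [[1, -0.1903, 0.4118],
 [-0.1903, 1, -0.4519],
 [0.4118, -0.4519, 1]]


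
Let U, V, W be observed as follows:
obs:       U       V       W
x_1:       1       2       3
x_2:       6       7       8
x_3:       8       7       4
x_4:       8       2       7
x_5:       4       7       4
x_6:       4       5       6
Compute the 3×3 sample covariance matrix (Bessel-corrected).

Step 1 — column means:
  mean(U) = (1 + 6 + 8 + 8 + 4 + 4) / 6 = 31/6 = 5.1667
  mean(V) = (2 + 7 + 7 + 2 + 7 + 5) / 6 = 30/6 = 5
  mean(W) = (3 + 8 + 4 + 7 + 4 + 6) / 6 = 32/6 = 5.3333

Step 2 — sample covariance S[i,j] = (1/(n-1)) · Σ_k (x_{k,i} - mean_i) · (x_{k,j} - mean_j), with n-1 = 5.
  S[U,U] = ((-4.1667)·(-4.1667) + (0.8333)·(0.8333) + (2.8333)·(2.8333) + (2.8333)·(2.8333) + (-1.1667)·(-1.1667) + (-1.1667)·(-1.1667)) / 5 = 36.8333/5 = 7.3667
  S[U,V] = ((-4.1667)·(-3) + (0.8333)·(2) + (2.8333)·(2) + (2.8333)·(-3) + (-1.1667)·(2) + (-1.1667)·(0)) / 5 = 9/5 = 1.8
  S[U,W] = ((-4.1667)·(-2.3333) + (0.8333)·(2.6667) + (2.8333)·(-1.3333) + (2.8333)·(1.6667) + (-1.1667)·(-1.3333) + (-1.1667)·(0.6667)) / 5 = 13.6667/5 = 2.7333
  S[V,V] = ((-3)·(-3) + (2)·(2) + (2)·(2) + (-3)·(-3) + (2)·(2) + (0)·(0)) / 5 = 30/5 = 6
  S[V,W] = ((-3)·(-2.3333) + (2)·(2.6667) + (2)·(-1.3333) + (-3)·(1.6667) + (2)·(-1.3333) + (0)·(0.6667)) / 5 = 2/5 = 0.4
  S[W,W] = ((-2.3333)·(-2.3333) + (2.6667)·(2.6667) + (-1.3333)·(-1.3333) + (1.6667)·(1.6667) + (-1.3333)·(-1.3333) + (0.6667)·(0.6667)) / 5 = 19.3333/5 = 3.8667

S is symmetric (S[j,i] = S[i,j]). Assembling:

S = [[7.3667, 1.8, 2.7333],
 [1.8, 6, 0.4],
 [2.7333, 0.4, 3.8667]]


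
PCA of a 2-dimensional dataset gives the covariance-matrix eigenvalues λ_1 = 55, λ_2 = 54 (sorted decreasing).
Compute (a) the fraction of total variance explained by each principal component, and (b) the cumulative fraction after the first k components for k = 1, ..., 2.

Step 1 — total variance = trace(Sigma) = Σ λ_i = 55 + 54 = 109.

Step 2 — fraction explained by component i = λ_i / Σ λ:
  PC1: 55/109 = 0.5046
  PC2: 54/109 = 0.4954

Step 3 — cumulative fraction after k components = (λ_1 + ... + λ_k) / Σ λ:
  k = 1: 55/109 = 0.5046
  k = 2: (55 + 54)/109 = 109/109 = 1

Summary (fraction, with percent):

explained: PC1 0.5046 (50.46%), PC2 0.4954 (49.54%);  cumulative: 0.5046, 1


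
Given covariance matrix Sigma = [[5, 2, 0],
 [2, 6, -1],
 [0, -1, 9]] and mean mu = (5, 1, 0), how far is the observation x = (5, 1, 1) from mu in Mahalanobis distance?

Step 1 — centre the observation: (x - mu) = (0, 0, 1).

Step 2 — invert Sigma (cofactor / det for 3×3, or solve directly):
  Sigma^{-1} = [[0.2314, -0.0786, -0.0087],
 [-0.0786, 0.1965, 0.0218],
 [-0.0087, 0.0218, 0.1135]].

Step 3 — form the quadratic (x - mu)^T · Sigma^{-1} · (x - mu):
  Sigma^{-1} · (x - mu) = (-0.0087, 0.0218, 0.1135).
  (x - mu)^T · [Sigma^{-1} · (x - mu)] = (0)·(-0.0087) + (0)·(0.0218) + (1)·(0.1135) = 0.1135.

Step 4 — take square root: d = √(0.1135) ≈ 0.337.

d(x, mu) = √(0.1135) ≈ 0.337


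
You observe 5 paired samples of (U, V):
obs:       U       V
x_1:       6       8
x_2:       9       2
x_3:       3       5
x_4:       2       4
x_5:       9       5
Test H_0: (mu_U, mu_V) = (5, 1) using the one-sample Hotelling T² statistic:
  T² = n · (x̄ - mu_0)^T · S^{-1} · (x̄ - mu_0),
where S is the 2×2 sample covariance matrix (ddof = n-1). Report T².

Step 1 — sample mean vector:
  mean(U) = (6 + 9 + 3 + 2 + 9) / 5 = 29/5 = 5.8
  mean(V) = (8 + 2 + 5 + 4 + 5) / 5 = 24/5 = 4.8
  x̄ = (5.8, 4.8),  deviation x̄ - mu_0 = (5.8, 4.8) - (5, 1) = (0.8, 3.8).

Step 2 — sample covariance matrix, S[i,j] = (1/(n-1)) · Σ_k (x_{k,i} - mean_i) · (x_{k,j} - mean_j), divisor n-1 = 4:
  S[U,U] = ((0.2)·(0.2) + (3.2)·(3.2) + (-2.8)·(-2.8) + (-3.8)·(-3.8) + (3.2)·(3.2)) / 4 = 42.8/4 = 10.7
  S[U,V] = ((0.2)·(3.2) + (3.2)·(-2.8) + (-2.8)·(0.2) + (-3.8)·(-0.8) + (3.2)·(0.2)) / 4 = -5.2/4 = -1.3
  S[V,V] = ((3.2)·(3.2) + (-2.8)·(-2.8) + (0.2)·(0.2) + (-0.8)·(-0.8) + (0.2)·(0.2)) / 4 = 18.8/4 = 4.7
  S = [[10.7, -1.3],
 [-1.3, 4.7]].

Step 3 — invert S. det(S) = 10.7·4.7 - (-1.3)² = 48.6.
  S^{-1} = (1/det) · [[d, -b], [-b, a]] = [[0.0967, 0.0267],
 [0.0267, 0.2202]].

Step 4 — quadratic form (x̄ - mu_0)^T · S^{-1} · (x̄ - mu_0):
  S^{-1} · (x̄ - mu_0) = (0.179, 0.858),
  (x̄ - mu_0)^T · [...] = (0.8)·(0.179) + (3.8)·(0.858) = 3.4037.

Step 5 — scale by n: T² = 5 · 3.4037 = 17.0185.

T² ≈ 17.0185


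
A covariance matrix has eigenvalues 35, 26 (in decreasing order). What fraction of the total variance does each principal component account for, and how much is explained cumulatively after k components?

Step 1 — total variance = trace(Sigma) = Σ λ_i = 35 + 26 = 61.

Step 2 — fraction explained by component i = λ_i / Σ λ:
  PC1: 35/61 = 0.5738
  PC2: 26/61 = 0.4262

Step 3 — cumulative fraction after k components = (λ_1 + ... + λ_k) / Σ λ:
  k = 1: 35/61 = 0.5738
  k = 2: (35 + 26)/61 = 61/61 = 1

Summary (fraction, with percent):

explained: PC1 0.5738 (57.38%), PC2 0.4262 (42.62%);  cumulative: 0.5738, 1


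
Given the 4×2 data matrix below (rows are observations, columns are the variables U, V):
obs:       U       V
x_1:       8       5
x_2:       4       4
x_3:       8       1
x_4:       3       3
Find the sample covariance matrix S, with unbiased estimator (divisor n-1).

Step 1 — column means:
  mean(U) = (8 + 4 + 8 + 3) / 4 = 23/4 = 5.75
  mean(V) = (5 + 4 + 1 + 3) / 4 = 13/4 = 3.25

Step 2 — sample covariance S[i,j] = (1/(n-1)) · Σ_k (x_{k,i} - mean_i) · (x_{k,j} - mean_j), with n-1 = 3.
  S[U,U] = ((2.25)·(2.25) + (-1.75)·(-1.75) + (2.25)·(2.25) + (-2.75)·(-2.75)) / 3 = 20.75/3 = 6.9167
  S[U,V] = ((2.25)·(1.75) + (-1.75)·(0.75) + (2.25)·(-2.25) + (-2.75)·(-0.25)) / 3 = -1.75/3 = -0.5833
  S[V,V] = ((1.75)·(1.75) + (0.75)·(0.75) + (-2.25)·(-2.25) + (-0.25)·(-0.25)) / 3 = 8.75/3 = 2.9167

S is symmetric (S[j,i] = S[i,j]). Assembling:

S = [[6.9167, -0.5833],
 [-0.5833, 2.9167]]


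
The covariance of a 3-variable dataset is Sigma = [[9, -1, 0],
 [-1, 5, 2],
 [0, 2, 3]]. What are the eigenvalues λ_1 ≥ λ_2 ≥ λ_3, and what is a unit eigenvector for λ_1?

Step 1 — characteristic polynomial p(λ) = det(λI - Sigma) = λ³ - tr·λ² + c_1·λ - det, where tr = trace, c_1 = sum of the principal 2×2 minors, det = det(Sigma):
  tr = 9 + 5 + 3 = 17,
  c_1 = (9·5 - (-1)²) + (9·3 - (0)²) + (5·3 - (2)²) = 44 + 27 + 11 = 82,
  det = 9·(5·3 - (2)²) - (-1)·((-1)·3 - (2)·(0)) + (0)·((-1)·(2) - 5·(0)) = 9·(11) - (-1)·(-3) + (0)·(-2) = 96.
  So p(λ) = λ³ - 17λ² + 82λ - 96.
Step 2 — look for an integer root (rational root theorem: any rational root is an integer divisor of 96). Testing λ = 6:
  p(6) = 216 - 612 + 492 - 96 = 0  ✓
  Dividing out (λ - 6): p(λ) = (λ - 6)(λ² - 11λ + 16).
Step 3 — remaining eigenvalues from the quadratic λ² - 11λ + 16 = 0:
  Δ = 11² - 4·16 = 121 - 64 = 57,  λ = (11 ± √57)/2 = (11 ± 7.5498)/2 ≈ 9.2749 or 1.7251.
  Sorted: λ_1 = 9.2749,  λ_2 = 6,  λ_3 = 1.7251  (check: sum = 17 = tr ✓).

Step 4 — unit eigenvector for λ_1 ≈ 9.2749: v spans the null space of (Sigma - λ_1 I), whose rows are
  r_1 = (-0.2749, -1, 0),  r_2 = (-1, -4.2749, 2),  r_3 = (0, 2, -6.2749).
  v is orthogonal to every row, so take v ∝ r_2 × r_3 = ((-4.2749)·(-6.2749) - (2)·(2), (2)·(0) - (-1)·(-6.2749), (-1)·(2) - (-4.2749)·(0)) ≈ (22.8248, -6.2749, -2).
  Let u = (22.8248, -6.2749, -2).
  ||u|| = √((22.8248)² + (-6.2749)² + (-2)²) = √(564.3439) ≈ 23.7559,  v_1 = u/||u|| ≈ (0.9608, -0.2641, -0.0842) (||v_1|| = 1).

λ_1 = 9.2749,  λ_2 = 6,  λ_3 = 1.7251;  v_1 ≈ (0.9608, -0.2641, -0.0842)


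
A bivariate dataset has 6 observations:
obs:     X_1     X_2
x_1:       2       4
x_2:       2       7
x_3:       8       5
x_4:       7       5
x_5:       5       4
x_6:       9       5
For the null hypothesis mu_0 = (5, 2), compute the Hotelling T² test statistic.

Step 1 — sample mean vector:
  mean(X_1) = (2 + 2 + 8 + 7 + 5 + 9) / 6 = 33/6 = 5.5
  mean(X_2) = (4 + 7 + 5 + 5 + 4 + 5) / 6 = 30/6 = 5
  x̄ = (5.5, 5),  deviation x̄ - mu_0 = (5.5, 5) - (5, 2) = (0.5, 3).

Step 2 — sample covariance matrix, S[i,j] = (1/(n-1)) · Σ_k (x_{k,i} - mean_i) · (x_{k,j} - mean_j), divisor n-1 = 5:
  S[X_1,X_1] = ((-3.5)·(-3.5) + (-3.5)·(-3.5) + (2.5)·(2.5) + (1.5)·(1.5) + (-0.5)·(-0.5) + (3.5)·(3.5)) / 5 = 45.5/5 = 9.1
  S[X_1,X_2] = ((-3.5)·(-1) + (-3.5)·(2) + (2.5)·(0) + (1.5)·(0) + (-0.5)·(-1) + (3.5)·(0)) / 5 = -3/5 = -0.6
  S[X_2,X_2] = ((-1)·(-1) + (2)·(2) + (0)·(0) + (0)·(0) + (-1)·(-1) + (0)·(0)) / 5 = 6/5 = 1.2
  S = [[9.1, -0.6],
 [-0.6, 1.2]].

Step 3 — invert S. det(S) = 9.1·1.2 - (-0.6)² = 10.56.
  S^{-1} = (1/det) · [[d, -b], [-b, a]] = [[0.1136, 0.0568],
 [0.0568, 0.8617]].

Step 4 — quadratic form (x̄ - mu_0)^T · S^{-1} · (x̄ - mu_0):
  S^{-1} · (x̄ - mu_0) = (0.2273, 2.6136),
  (x̄ - mu_0)^T · [...] = (0.5)·(0.2273) + (3)·(2.6136) = 7.9545.

Step 5 — scale by n: T² = 6 · 7.9545 = 47.7273.

T² ≈ 47.7273


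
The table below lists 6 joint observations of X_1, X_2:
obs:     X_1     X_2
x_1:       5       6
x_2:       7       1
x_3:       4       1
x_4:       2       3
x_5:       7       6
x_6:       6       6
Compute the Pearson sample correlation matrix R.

Step 1 — column means:
  mean(X_1) = (5 + 7 + 4 + 2 + 7 + 6) / 6 = 31/6 = 5.1667
  mean(X_2) = (6 + 1 + 1 + 3 + 6 + 6) / 6 = 23/6 = 3.8333

Step 2 — sample variances and covariances s[i,j] = (1/(n-1)) · Σ_k (x_{k,i} - mean_i) · (x_{k,j} - mean_j), with n-1 = 5:
  s[X_1,X_1] = ((-0.1667)·(-0.1667) + (1.8333)·(1.8333) + (-1.1667)·(-1.1667) + (-3.1667)·(-3.1667) + (1.8333)·(1.8333) + (0.8333)·(0.8333)) / 5 = 18.8333/5 = 3.7667
  s[X_1,X_2] = ((-0.1667)·(2.1667) + (1.8333)·(-2.8333) + (-1.1667)·(-2.8333) + (-3.1667)·(-0.8333) + (1.8333)·(2.1667) + (0.8333)·(2.1667)) / 5 = 6.1667/5 = 1.2333
  s[X_2,X_2] = ((2.1667)·(2.1667) + (-2.8333)·(-2.8333) + (-2.8333)·(-2.8333) + (-0.8333)·(-0.8333) + (2.1667)·(2.1667) + (2.1667)·(2.1667)) / 5 = 30.8333/5 = 6.1667
  Sample standard deviations s_i = √(s[i,i]):
  s(X_1) = √(3.7667) = 1.9408
  s(X_2) = √(6.1667) = 2.4833

Step 3 — r_{ij} = s_{ij} / (s_i · s_j):
  r[X_1,X_1] = 1 (diagonal).
  r[X_1,X_2] = 1.2333 / (1.9408 · 2.4833) = 1.2333 / 4.8195 = 0.2559
  r[X_2,X_2] = 1 (diagonal).

R is symmetric with unit diagonal. Assembling:

R = [[1, 0.2559],
 [0.2559, 1]]


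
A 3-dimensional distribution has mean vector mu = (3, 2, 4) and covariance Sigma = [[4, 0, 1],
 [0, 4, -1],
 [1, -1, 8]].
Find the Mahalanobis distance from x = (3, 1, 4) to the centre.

Step 1 — centre the observation: (x - mu) = (0, -1, 0).

Step 2 — invert Sigma (cofactor / det for 3×3, or solve directly):
  Sigma^{-1} = [[0.2583, -0.0083, -0.0333],
 [-0.0083, 0.2583, 0.0333],
 [-0.0333, 0.0333, 0.1333]].

Step 3 — form the quadratic (x - mu)^T · Sigma^{-1} · (x - mu):
  Sigma^{-1} · (x - mu) = (0.0083, -0.2583, -0.0333).
  (x - mu)^T · [Sigma^{-1} · (x - mu)] = (0)·(0.0083) + (-1)·(-0.2583) + (0)·(-0.0333) = 0.2583.

Step 4 — take square root: d = √(0.2583) ≈ 0.5083.

d(x, mu) = √(0.2583) ≈ 0.5083


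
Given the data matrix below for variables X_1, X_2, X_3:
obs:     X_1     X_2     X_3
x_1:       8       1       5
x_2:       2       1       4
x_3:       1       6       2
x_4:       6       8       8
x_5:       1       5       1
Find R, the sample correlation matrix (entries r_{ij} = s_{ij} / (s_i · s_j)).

Step 1 — column means:
  mean(X_1) = (8 + 2 + 1 + 6 + 1) / 5 = 18/5 = 3.6
  mean(X_2) = (1 + 1 + 6 + 8 + 5) / 5 = 21/5 = 4.2
  mean(X_3) = (5 + 4 + 2 + 8 + 1) / 5 = 20/5 = 4

Step 2 — sample variances and covariances s[i,j] = (1/(n-1)) · Σ_k (x_{k,i} - mean_i) · (x_{k,j} - mean_j), with n-1 = 4:
  s[X_1,X_1] = ((4.4)·(4.4) + (-1.6)·(-1.6) + (-2.6)·(-2.6) + (2.4)·(2.4) + (-2.6)·(-2.6)) / 4 = 41.2/4 = 10.3
  s[X_1,X_2] = ((4.4)·(-3.2) + (-1.6)·(-3.2) + (-2.6)·(1.8) + (2.4)·(3.8) + (-2.6)·(0.8)) / 4 = -6.6/4 = -1.65
  s[X_1,X_3] = ((4.4)·(1) + (-1.6)·(0) + (-2.6)·(-2) + (2.4)·(4) + (-2.6)·(-3)) / 4 = 27/4 = 6.75
  s[X_2,X_2] = ((-3.2)·(-3.2) + (-3.2)·(-3.2) + (1.8)·(1.8) + (3.8)·(3.8) + (0.8)·(0.8)) / 4 = 38.8/4 = 9.7
  s[X_2,X_3] = ((-3.2)·(1) + (-3.2)·(0) + (1.8)·(-2) + (3.8)·(4) + (0.8)·(-3)) / 4 = 6/4 = 1.5
  s[X_3,X_3] = ((1)·(1) + (0)·(0) + (-2)·(-2) + (4)·(4) + (-3)·(-3)) / 4 = 30/4 = 7.5
  Sample standard deviations s_i = √(s[i,i]):
  s(X_1) = √(10.3) = 3.2094
  s(X_2) = √(9.7) = 3.1145
  s(X_3) = √(7.5) = 2.7386

Step 3 — r_{ij} = s_{ij} / (s_i · s_j):
  r[X_1,X_1] = 1 (diagonal).
  r[X_1,X_2] = -1.65 / (3.2094 · 3.1145) = -1.65 / 9.9955 = -0.1651
  r[X_1,X_3] = 6.75 / (3.2094 · 2.7386) = 6.75 / 8.7892 = 0.768
  r[X_2,X_2] = 1 (diagonal).
  r[X_2,X_3] = 1.5 / (3.1145 · 2.7386) = 1.5 / 8.5294 = 0.1759
  r[X_3,X_3] = 1 (diagonal).

R is symmetric with unit diagonal. Assembling:

R = [[1, -0.1651, 0.768],
 [-0.1651, 1, 0.1759],
 [0.768, 0.1759, 1]]


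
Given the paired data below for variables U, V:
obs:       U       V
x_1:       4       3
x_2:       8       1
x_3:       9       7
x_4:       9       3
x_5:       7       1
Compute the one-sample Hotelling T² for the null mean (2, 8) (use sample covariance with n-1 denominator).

Step 1 — sample mean vector:
  mean(U) = (4 + 8 + 9 + 9 + 7) / 5 = 37/5 = 7.4
  mean(V) = (3 + 1 + 7 + 3 + 1) / 5 = 15/5 = 3
  x̄ = (7.4, 3),  deviation x̄ - mu_0 = (7.4, 3) - (2, 8) = (5.4, -5).

Step 2 — sample covariance matrix, S[i,j] = (1/(n-1)) · Σ_k (x_{k,i} - mean_i) · (x_{k,j} - mean_j), divisor n-1 = 4:
  S[U,U] = ((-3.4)·(-3.4) + (0.6)·(0.6) + (1.6)·(1.6) + (1.6)·(1.6) + (-0.4)·(-0.4)) / 4 = 17.2/4 = 4.3
  S[U,V] = ((-3.4)·(0) + (0.6)·(-2) + (1.6)·(4) + (1.6)·(0) + (-0.4)·(-2)) / 4 = 6/4 = 1.5
  S[V,V] = ((0)·(0) + (-2)·(-2) + (4)·(4) + (0)·(0) + (-2)·(-2)) / 4 = 24/4 = 6
  S = [[4.3, 1.5],
 [1.5, 6]].

Step 3 — invert S. det(S) = 4.3·6 - (1.5)² = 23.55.
  S^{-1} = (1/det) · [[d, -b], [-b, a]] = [[0.2548, -0.0637],
 [-0.0637, 0.1826]].

Step 4 — quadratic form (x̄ - mu_0)^T · S^{-1} · (x̄ - mu_0):
  S^{-1} · (x̄ - mu_0) = (1.6943, -1.2569),
  (x̄ - mu_0)^T · [...] = (5.4)·(1.6943) + (-5)·(-1.2569) = 15.4335.

Step 5 — scale by n: T² = 5 · 15.4335 = 77.1677.

T² ≈ 77.1677


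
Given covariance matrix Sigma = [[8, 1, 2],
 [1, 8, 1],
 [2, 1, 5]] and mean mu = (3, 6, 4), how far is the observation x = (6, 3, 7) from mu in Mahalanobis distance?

Step 1 — centre the observation: (x - mu) = (3, -3, 3).

Step 2 — invert Sigma (cofactor / det for 3×3, or solve directly):
  Sigma^{-1} = [[0.1398, -0.0108, -0.0538],
 [-0.0108, 0.129, -0.0215],
 [-0.0538, -0.0215, 0.2258]].

Step 3 — form the quadratic (x - mu)^T · Sigma^{-1} · (x - mu):
  Sigma^{-1} · (x - mu) = (0.2903, -0.4839, 0.5806).
  (x - mu)^T · [Sigma^{-1} · (x - mu)] = (3)·(0.2903) + (-3)·(-0.4839) + (3)·(0.5806) = 4.0645.

Step 4 — take square root: d = √(4.0645) ≈ 2.0161.

d(x, mu) = √(4.0645) ≈ 2.0161


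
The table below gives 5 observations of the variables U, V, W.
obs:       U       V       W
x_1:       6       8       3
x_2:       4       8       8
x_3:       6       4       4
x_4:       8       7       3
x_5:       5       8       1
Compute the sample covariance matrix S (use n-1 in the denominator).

Step 1 — column means:
  mean(U) = (6 + 4 + 6 + 8 + 5) / 5 = 29/5 = 5.8
  mean(V) = (8 + 8 + 4 + 7 + 8) / 5 = 35/5 = 7
  mean(W) = (3 + 8 + 4 + 3 + 1) / 5 = 19/5 = 3.8

Step 2 — sample covariance S[i,j] = (1/(n-1)) · Σ_k (x_{k,i} - mean_i) · (x_{k,j} - mean_j), with n-1 = 4.
  S[U,U] = ((0.2)·(0.2) + (-1.8)·(-1.8) + (0.2)·(0.2) + (2.2)·(2.2) + (-0.8)·(-0.8)) / 4 = 8.8/4 = 2.2
  S[U,V] = ((0.2)·(1) + (-1.8)·(1) + (0.2)·(-3) + (2.2)·(0) + (-0.8)·(1)) / 4 = -3/4 = -0.75
  S[U,W] = ((0.2)·(-0.8) + (-1.8)·(4.2) + (0.2)·(0.2) + (2.2)·(-0.8) + (-0.8)·(-2.8)) / 4 = -7.2/4 = -1.8
  S[V,V] = ((1)·(1) + (1)·(1) + (-3)·(-3) + (0)·(0) + (1)·(1)) / 4 = 12/4 = 3
  S[V,W] = ((1)·(-0.8) + (1)·(4.2) + (-3)·(0.2) + (0)·(-0.8) + (1)·(-2.8)) / 4 = 0/4 = 0
  S[W,W] = ((-0.8)·(-0.8) + (4.2)·(4.2) + (0.2)·(0.2) + (-0.8)·(-0.8) + (-2.8)·(-2.8)) / 4 = 26.8/4 = 6.7

S is symmetric (S[j,i] = S[i,j]). Assembling:

S = [[2.2, -0.75, -1.8],
 [-0.75, 3, 0],
 [-1.8, 0, 6.7]]


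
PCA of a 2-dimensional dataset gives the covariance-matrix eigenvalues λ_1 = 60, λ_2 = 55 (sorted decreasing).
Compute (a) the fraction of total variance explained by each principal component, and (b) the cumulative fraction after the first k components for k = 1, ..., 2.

Step 1 — total variance = trace(Sigma) = Σ λ_i = 60 + 55 = 115.

Step 2 — fraction explained by component i = λ_i / Σ λ:
  PC1: 60/115 = 0.5217
  PC2: 55/115 = 0.4783

Step 3 — cumulative fraction after k components = (λ_1 + ... + λ_k) / Σ λ:
  k = 1: 60/115 = 0.5217
  k = 2: (60 + 55)/115 = 115/115 = 1

Summary (fraction, with percent):

explained: PC1 0.5217 (52.17%), PC2 0.4783 (47.83%);  cumulative: 0.5217, 1


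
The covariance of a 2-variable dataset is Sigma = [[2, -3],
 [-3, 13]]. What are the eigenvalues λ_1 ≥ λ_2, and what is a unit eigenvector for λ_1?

Step 1 — characteristic polynomial of 2×2 Sigma:
  det(Sigma - λI) = λ² - trace · λ + det = 0.
  trace = 2 + 13 = 15, det = 2·13 - (-3)² = 17.
Step 2 — discriminant:
  Δ = trace² - 4·det = 225 - 68 = 157.
Step 3 — eigenvalues:
  λ = (trace ± √Δ)/2 = (15 ± 12.53)/2,
  λ_1 = 13.765,  λ_2 = 1.235.

Step 4 — unit eigenvector for λ_1: solve (Sigma - λ_1 I)v = 0. First row:
  (2 - 13.765)·v_x + (-3)·v_y = 0, i.e. (-11.765)·v_x + (-3)·v_y = 0,
  so v ∝ (b, λ_1 - a) = (-3, 11.765); multiply by -1 so the first entry is positive: u = (3, -11.765).
  ||u|| = √((3)² + (-11.765)²) = √(147.4148) ≈ 12.1414,
  v_1 = u/||u|| ≈ (0.2471, -0.969) (||v_1|| = 1).

λ_1 = 13.765,  λ_2 = 1.235;  v_1 ≈ (0.2471, -0.969)


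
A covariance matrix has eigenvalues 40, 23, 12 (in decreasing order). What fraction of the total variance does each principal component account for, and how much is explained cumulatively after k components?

Step 1 — total variance = trace(Sigma) = Σ λ_i = 40 + 23 + 12 = 75.

Step 2 — fraction explained by component i = λ_i / Σ λ:
  PC1: 40/75 = 0.5333
  PC2: 23/75 = 0.3067
  PC3: 12/75 = 0.16

Step 3 — cumulative fraction after k components = (λ_1 + ... + λ_k) / Σ λ:
  k = 1: 40/75 = 0.5333
  k = 2: (40 + 23)/75 = 63/75 = 0.84
  k = 3: (40 + 23 + 12)/75 = 75/75 = 1

Summary (fraction, with percent):

explained: PC1 0.5333 (53.33%), PC2 0.3067 (30.67%), PC3 0.16 (16%);  cumulative: 0.5333, 0.84, 1


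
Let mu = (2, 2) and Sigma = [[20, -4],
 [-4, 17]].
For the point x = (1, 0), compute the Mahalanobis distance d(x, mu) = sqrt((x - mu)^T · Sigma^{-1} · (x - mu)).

Step 1 — centre the observation: (x - mu) = (-1, -2).

Step 2 — invert Sigma. det(Sigma) = 20·17 - (-4)² = 324.
  Sigma^{-1} = (1/det) · [[d, -b], [-b, a]] = [[0.0525, 0.0123],
 [0.0123, 0.0617]].

Step 3 — form the quadratic (x - mu)^T · Sigma^{-1} · (x - mu):
  Sigma^{-1} · (x - mu) = (-0.0772, -0.1358).
  (x - mu)^T · [Sigma^{-1} · (x - mu)] = (-1)·(-0.0772) + (-2)·(-0.1358) = 0.3488.

Step 4 — take square root: d = √(0.3488) ≈ 0.5906.

d(x, mu) = √(0.3488) ≈ 0.5906


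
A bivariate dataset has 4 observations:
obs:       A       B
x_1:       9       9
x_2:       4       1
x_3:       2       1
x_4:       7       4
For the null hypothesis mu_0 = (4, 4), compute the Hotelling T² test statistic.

Step 1 — sample mean vector:
  mean(A) = (9 + 4 + 2 + 7) / 4 = 22/4 = 5.5
  mean(B) = (9 + 1 + 1 + 4) / 4 = 15/4 = 3.75
  x̄ = (5.5, 3.75),  deviation x̄ - mu_0 = (5.5, 3.75) - (4, 4) = (1.5, -0.25).

Step 2 — sample covariance matrix, S[i,j] = (1/(n-1)) · Σ_k (x_{k,i} - mean_i) · (x_{k,j} - mean_j), divisor n-1 = 3:
  S[A,A] = ((3.5)·(3.5) + (-1.5)·(-1.5) + (-3.5)·(-3.5) + (1.5)·(1.5)) / 3 = 29/3 = 9.6667
  S[A,B] = ((3.5)·(5.25) + (-1.5)·(-2.75) + (-3.5)·(-2.75) + (1.5)·(0.25)) / 3 = 32.5/3 = 10.8333
  S[B,B] = ((5.25)·(5.25) + (-2.75)·(-2.75) + (-2.75)·(-2.75) + (0.25)·(0.25)) / 3 = 42.75/3 = 14.25
  S = [[9.6667, 10.8333],
 [10.8333, 14.25]].

Step 3 — invert S. det(S) = 9.6667·14.25 - (10.8333)² = 20.3889.
  S^{-1} = (1/det) · [[d, -b], [-b, a]] = [[0.6989, -0.5313],
 [-0.5313, 0.4741]].

Step 4 — quadratic form (x̄ - mu_0)^T · S^{-1} · (x̄ - mu_0):
  S^{-1} · (x̄ - mu_0) = (1.1812, -0.9155),
  (x̄ - mu_0)^T · [...] = (1.5)·(1.1812) + (-0.25)·(-0.9155) = 2.0007.

Step 5 — scale by n: T² = 4 · 2.0007 = 8.0027.

T² ≈ 8.0027


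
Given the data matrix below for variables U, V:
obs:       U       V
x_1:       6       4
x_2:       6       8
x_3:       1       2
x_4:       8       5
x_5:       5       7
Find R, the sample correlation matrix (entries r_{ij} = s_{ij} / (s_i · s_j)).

Step 1 — column means:
  mean(U) = (6 + 6 + 1 + 8 + 5) / 5 = 26/5 = 5.2
  mean(V) = (4 + 8 + 2 + 5 + 7) / 5 = 26/5 = 5.2

Step 2 — sample variances and covariances s[i,j] = (1/(n-1)) · Σ_k (x_{k,i} - mean_i) · (x_{k,j} - mean_j), with n-1 = 4:
  s[U,U] = ((0.8)·(0.8) + (0.8)·(0.8) + (-4.2)·(-4.2) + (2.8)·(2.8) + (-0.2)·(-0.2)) / 4 = 26.8/4 = 6.7
  s[U,V] = ((0.8)·(-1.2) + (0.8)·(2.8) + (-4.2)·(-3.2) + (2.8)·(-0.2) + (-0.2)·(1.8)) / 4 = 13.8/4 = 3.45
  s[V,V] = ((-1.2)·(-1.2) + (2.8)·(2.8) + (-3.2)·(-3.2) + (-0.2)·(-0.2) + (1.8)·(1.8)) / 4 = 22.8/4 = 5.7
  Sample standard deviations s_i = √(s[i,i]):
  s(U) = √(6.7) = 2.5884
  s(V) = √(5.7) = 2.3875

Step 3 — r_{ij} = s_{ij} / (s_i · s_j):
  r[U,U] = 1 (diagonal).
  r[U,V] = 3.45 / (2.5884 · 2.3875) = 3.45 / 6.1798 = 0.5583
  r[V,V] = 1 (diagonal).

R is symmetric with unit diagonal. Assembling:

R = [[1, 0.5583],
 [0.5583, 1]]


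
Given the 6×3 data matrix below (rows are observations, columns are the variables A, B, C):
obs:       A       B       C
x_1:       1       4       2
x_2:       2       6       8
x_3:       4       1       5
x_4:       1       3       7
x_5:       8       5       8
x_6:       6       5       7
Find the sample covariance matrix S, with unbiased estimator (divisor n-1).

Step 1 — column means:
  mean(A) = (1 + 2 + 4 + 1 + 8 + 6) / 6 = 22/6 = 3.6667
  mean(B) = (4 + 6 + 1 + 3 + 5 + 5) / 6 = 24/6 = 4
  mean(C) = (2 + 8 + 5 + 7 + 8 + 7) / 6 = 37/6 = 6.1667

Step 2 — sample covariance S[i,j] = (1/(n-1)) · Σ_k (x_{k,i} - mean_i) · (x_{k,j} - mean_j), with n-1 = 5.
  S[A,A] = ((-2.6667)·(-2.6667) + (-1.6667)·(-1.6667) + (0.3333)·(0.3333) + (-2.6667)·(-2.6667) + (4.3333)·(4.3333) + (2.3333)·(2.3333)) / 5 = 41.3333/5 = 8.2667
  S[A,B] = ((-2.6667)·(0) + (-1.6667)·(2) + (0.3333)·(-3) + (-2.6667)·(-1) + (4.3333)·(1) + (2.3333)·(1)) / 5 = 5/5 = 1
  S[A,C] = ((-2.6667)·(-4.1667) + (-1.6667)·(1.8333) + (0.3333)·(-1.1667) + (-2.6667)·(0.8333) + (4.3333)·(1.8333) + (2.3333)·(0.8333)) / 5 = 15.3333/5 = 3.0667
  S[B,B] = ((0)·(0) + (2)·(2) + (-3)·(-3) + (-1)·(-1) + (1)·(1) + (1)·(1)) / 5 = 16/5 = 3.2
  S[B,C] = ((0)·(-4.1667) + (2)·(1.8333) + (-3)·(-1.1667) + (-1)·(0.8333) + (1)·(1.8333) + (1)·(0.8333)) / 5 = 9/5 = 1.8
  S[C,C] = ((-4.1667)·(-4.1667) + (1.8333)·(1.8333) + (-1.1667)·(-1.1667) + (0.8333)·(0.8333) + (1.8333)·(1.8333) + (0.8333)·(0.8333)) / 5 = 26.8333/5 = 5.3667

S is symmetric (S[j,i] = S[i,j]). Assembling:

S = [[8.2667, 1, 3.0667],
 [1, 3.2, 1.8],
 [3.0667, 1.8, 5.3667]]


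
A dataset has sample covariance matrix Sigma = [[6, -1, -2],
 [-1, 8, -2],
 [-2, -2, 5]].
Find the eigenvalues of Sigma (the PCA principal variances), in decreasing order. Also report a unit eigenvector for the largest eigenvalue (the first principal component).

Step 1 — characteristic polynomial p(λ) = det(λI - Sigma) = λ³ - tr·λ² + c_1·λ - det, where tr = trace, c_1 = sum of the principal 2×2 minors, det = det(Sigma):
  tr = 6 + 8 + 5 = 19,
  c_1 = (6·8 - (-1)²) + (6·5 - (-2)²) + (8·5 - (-2)²) = 47 + 26 + 36 = 109,
  det = 6·(8·5 - (-2)²) - (-1)·((-1)·5 - (-2)·(-2)) + (-2)·((-1)·(-2) - 8·(-2)) = 6·(36) - (-1)·(-9) + (-2)·(18) = 171.
  So p(λ) = λ³ - 19λ² + 109λ - 171.
Step 2 — look for an integer root (rational root theorem: any rational root is an integer divisor of 171). Testing λ = 9:
  p(9) = 729 - 1539 + 981 - 171 = 0  ✓
  Dividing out (λ - 9): p(λ) = (λ - 9)(λ² - 10λ + 19).
Step 3 — remaining eigenvalues from the quadratic λ² - 10λ + 19 = 0:
  Δ = 10² - 4·19 = 100 - 76 = 24,  λ = (10 ± √24)/2 = (10 ± 4.899)/2 ≈ 7.4495 or 2.5505.
  Sorted: λ_1 = 9,  λ_2 = 7.4495,  λ_3 = 2.5505  (check: sum = 19 = tr ✓).

Step 4 — unit eigenvector for λ_1 = 9: v spans the null space of (Sigma - λ_1 I), whose rows are
  r_1 = (-3, -1, -2),  r_2 = (-1, -1, -2),  r_3 = (-2, -2, -4).
  v is orthogonal to every row, so take v ∝ r_1 × r_2 = ((-1)·(-2) - (-2)·(-1), (-2)·(-1) - (-3)·(-2), (-3)·(-1) - (-1)·(-1)) = (0, -4, 2).
  Rescale (divide by 2; multiply by -1 so the first nonzero entry is positive): u = (0, 2, -1).
  ||u|| = √((0)² + (2)² + (-1)²) = √(5) ≈ 2.2361,  v_1 = u/||u|| ≈ (0, 0.8944, -0.4472) (||v_1|| = 1).

λ_1 = 9,  λ_2 = 7.4495,  λ_3 = 2.5505;  v_1 ≈ (0, 0.8944, -0.4472)


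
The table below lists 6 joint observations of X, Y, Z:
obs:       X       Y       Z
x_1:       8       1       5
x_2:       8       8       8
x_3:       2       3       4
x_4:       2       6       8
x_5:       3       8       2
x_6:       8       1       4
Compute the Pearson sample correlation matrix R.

Step 1 — column means:
  mean(X) = (8 + 8 + 2 + 2 + 3 + 8) / 6 = 31/6 = 5.1667
  mean(Y) = (1 + 8 + 3 + 6 + 8 + 1) / 6 = 27/6 = 4.5
  mean(Z) = (5 + 8 + 4 + 8 + 2 + 4) / 6 = 31/6 = 5.1667

Step 2 — sample variances and covariances s[i,j] = (1/(n-1)) · Σ_k (x_{k,i} - mean_i) · (x_{k,j} - mean_j), with n-1 = 5:
  s[X,X] = ((2.8333)·(2.8333) + (2.8333)·(2.8333) + (-3.1667)·(-3.1667) + (-3.1667)·(-3.1667) + (-2.1667)·(-2.1667) + (2.8333)·(2.8333)) / 5 = 48.8333/5 = 9.7667
  s[X,Y] = ((2.8333)·(-3.5) + (2.8333)·(3.5) + (-3.1667)·(-1.5) + (-3.1667)·(1.5) + (-2.1667)·(3.5) + (2.8333)·(-3.5)) / 5 = -17.5/5 = -3.5
  s[X,Z] = ((2.8333)·(-0.1667) + (2.8333)·(2.8333) + (-3.1667)·(-1.1667) + (-3.1667)·(2.8333) + (-2.1667)·(-3.1667) + (2.8333)·(-1.1667)) / 5 = 5.8333/5 = 1.1667
  s[Y,Y] = ((-3.5)·(-3.5) + (3.5)·(3.5) + (-1.5)·(-1.5) + (1.5)·(1.5) + (3.5)·(3.5) + (-3.5)·(-3.5)) / 5 = 53.5/5 = 10.7
  s[Y,Z] = ((-3.5)·(-0.1667) + (3.5)·(2.8333) + (-1.5)·(-1.1667) + (1.5)·(2.8333) + (3.5)·(-3.1667) + (-3.5)·(-1.1667)) / 5 = 9.5/5 = 1.9
  s[Z,Z] = ((-0.1667)·(-0.1667) + (2.8333)·(2.8333) + (-1.1667)·(-1.1667) + (2.8333)·(2.8333) + (-3.1667)·(-3.1667) + (-1.1667)·(-1.1667)) / 5 = 28.8333/5 = 5.7667
  Sample standard deviations s_i = √(s[i,i]):
  s(X) = √(9.7667) = 3.1252
  s(Y) = √(10.7) = 3.2711
  s(Z) = √(5.7667) = 2.4014

Step 3 — r_{ij} = s_{ij} / (s_i · s_j):
  r[X,X] = 1 (diagonal).
  r[X,Y] = -3.5 / (3.1252 · 3.2711) = -3.5 / 10.2227 = -0.3424
  r[X,Z] = 1.1667 / (3.1252 · 2.4014) = 1.1667 / 7.5047 = 0.1555
  r[Y,Y] = 1 (diagonal).
  r[Y,Z] = 1.9 / (3.2711 · 2.4014) = 1.9 / 7.8551 = 0.2419
  r[Z,Z] = 1 (diagonal).

R is symmetric with unit diagonal. Assembling:

R = [[1, -0.3424, 0.1555],
 [-0.3424, 1, 0.2419],
 [0.1555, 0.2419, 1]]


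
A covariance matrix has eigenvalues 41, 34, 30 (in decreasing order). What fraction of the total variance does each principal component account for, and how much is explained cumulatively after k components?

Step 1 — total variance = trace(Sigma) = Σ λ_i = 41 + 34 + 30 = 105.

Step 2 — fraction explained by component i = λ_i / Σ λ:
  PC1: 41/105 = 0.3905
  PC2: 34/105 = 0.3238
  PC3: 30/105 = 0.2857

Step 3 — cumulative fraction after k components = (λ_1 + ... + λ_k) / Σ λ:
  k = 1: 41/105 = 0.3905
  k = 2: (41 + 34)/105 = 75/105 = 0.7143
  k = 3: (41 + 34 + 30)/105 = 105/105 = 1

Summary (fraction, with percent):

explained: PC1 0.3905 (39.05%), PC2 0.3238 (32.38%), PC3 0.2857 (28.57%);  cumulative: 0.3905, 0.7143, 1


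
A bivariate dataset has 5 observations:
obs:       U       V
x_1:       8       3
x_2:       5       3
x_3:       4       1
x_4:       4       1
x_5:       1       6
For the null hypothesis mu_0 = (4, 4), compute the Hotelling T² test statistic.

Step 1 — sample mean vector:
  mean(U) = (8 + 5 + 4 + 4 + 1) / 5 = 22/5 = 4.4
  mean(V) = (3 + 3 + 1 + 1 + 6) / 5 = 14/5 = 2.8
  x̄ = (4.4, 2.8),  deviation x̄ - mu_0 = (4.4, 2.8) - (4, 4) = (0.4, -1.2).

Step 2 — sample covariance matrix, S[i,j] = (1/(n-1)) · Σ_k (x_{k,i} - mean_i) · (x_{k,j} - mean_j), divisor n-1 = 4:
  S[U,U] = ((3.6)·(3.6) + (0.6)·(0.6) + (-0.4)·(-0.4) + (-0.4)·(-0.4) + (-3.4)·(-3.4)) / 4 = 25.2/4 = 6.3
  S[U,V] = ((3.6)·(0.2) + (0.6)·(0.2) + (-0.4)·(-1.8) + (-0.4)·(-1.8) + (-3.4)·(3.2)) / 4 = -8.6/4 = -2.15
  S[V,V] = ((0.2)·(0.2) + (0.2)·(0.2) + (-1.8)·(-1.8) + (-1.8)·(-1.8) + (3.2)·(3.2)) / 4 = 16.8/4 = 4.2
  S = [[6.3, -2.15],
 [-2.15, 4.2]].

Step 3 — invert S. det(S) = 6.3·4.2 - (-2.15)² = 21.8375.
  S^{-1} = (1/det) · [[d, -b], [-b, a]] = [[0.1923, 0.0985],
 [0.0985, 0.2885]].

Step 4 — quadratic form (x̄ - mu_0)^T · S^{-1} · (x̄ - mu_0):
  S^{-1} · (x̄ - mu_0) = (-0.0412, -0.3068),
  (x̄ - mu_0)^T · [...] = (0.4)·(-0.0412) + (-1.2)·(-0.3068) = 0.3517.

Step 5 — scale by n: T² = 5 · 0.3517 = 1.7584.

T² ≈ 1.7584


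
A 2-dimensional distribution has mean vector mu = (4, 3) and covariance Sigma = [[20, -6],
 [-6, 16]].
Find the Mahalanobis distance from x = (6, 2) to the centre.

Step 1 — centre the observation: (x - mu) = (2, -1).

Step 2 — invert Sigma. det(Sigma) = 20·16 - (-6)² = 284.
  Sigma^{-1} = (1/det) · [[d, -b], [-b, a]] = [[0.0563, 0.0211],
 [0.0211, 0.0704]].

Step 3 — form the quadratic (x - mu)^T · Sigma^{-1} · (x - mu):
  Sigma^{-1} · (x - mu) = (0.0915, -0.0282).
  (x - mu)^T · [Sigma^{-1} · (x - mu)] = (2)·(0.0915) + (-1)·(-0.0282) = 0.2113.

Step 4 — take square root: d = √(0.2113) ≈ 0.4596.

d(x, mu) = √(0.2113) ≈ 0.4596


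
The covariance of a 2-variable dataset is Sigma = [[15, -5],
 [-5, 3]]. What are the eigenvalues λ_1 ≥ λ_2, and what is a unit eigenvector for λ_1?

Step 1 — characteristic polynomial of 2×2 Sigma:
  det(Sigma - λI) = λ² - trace · λ + det = 0.
  trace = 15 + 3 = 18, det = 15·3 - (-5)² = 20.
Step 2 — discriminant:
  Δ = trace² - 4·det = 324 - 80 = 244.
Step 3 — eigenvalues:
  λ = (trace ± √Δ)/2 = (18 ± 15.6205)/2,
  λ_1 = 16.8102,  λ_2 = 1.1898.

Step 4 — unit eigenvector for λ_1: solve (Sigma - λ_1 I)v = 0. First row:
  (15 - 16.8102)·v_x + (-5)·v_y = 0, i.e. (-1.8102)·v_x + (-5)·v_y = 0,
  so v ∝ (b, λ_1 - a) = (-5, 1.8102); multiply by -1 so the first entry is positive: u = (5, -1.8102).
  ||u|| = √((5)² + (-1.8102)²) = √(28.277) ≈ 5.3176,
  v_1 = u/||u|| ≈ (0.9403, -0.3404) (||v_1|| = 1).

λ_1 = 16.8102,  λ_2 = 1.1898;  v_1 ≈ (0.9403, -0.3404)


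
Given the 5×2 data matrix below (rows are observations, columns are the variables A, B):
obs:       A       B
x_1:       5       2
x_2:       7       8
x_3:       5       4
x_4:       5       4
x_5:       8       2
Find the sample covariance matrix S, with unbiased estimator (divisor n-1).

Step 1 — column means:
  mean(A) = (5 + 7 + 5 + 5 + 8) / 5 = 30/5 = 6
  mean(B) = (2 + 8 + 4 + 4 + 2) / 5 = 20/5 = 4

Step 2 — sample covariance S[i,j] = (1/(n-1)) · Σ_k (x_{k,i} - mean_i) · (x_{k,j} - mean_j), with n-1 = 4.
  S[A,A] = ((-1)·(-1) + (1)·(1) + (-1)·(-1) + (-1)·(-1) + (2)·(2)) / 4 = 8/4 = 2
  S[A,B] = ((-1)·(-2) + (1)·(4) + (-1)·(0) + (-1)·(0) + (2)·(-2)) / 4 = 2/4 = 0.5
  S[B,B] = ((-2)·(-2) + (4)·(4) + (0)·(0) + (0)·(0) + (-2)·(-2)) / 4 = 24/4 = 6

S is symmetric (S[j,i] = S[i,j]). Assembling:

S = [[2, 0.5],
 [0.5, 6]]


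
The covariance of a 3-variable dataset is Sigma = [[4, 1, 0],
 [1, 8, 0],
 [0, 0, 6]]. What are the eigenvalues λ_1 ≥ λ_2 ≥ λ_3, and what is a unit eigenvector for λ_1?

Step 1 — characteristic polynomial p(λ) = det(λI - Sigma) = λ³ - tr·λ² + c_1·λ - det, where tr = trace, c_1 = sum of the principal 2×2 minors, det = det(Sigma):
  tr = 4 + 8 + 6 = 18,
  c_1 = (4·8 - (1)²) + (4·6 - (0)²) + (8·6 - (0)²) = 31 + 24 + 48 = 103,
  det = 4·(8·6 - (0)²) - (1)·((1)·6 - (0)·(0)) + (0)·((1)·(0) - 8·(0)) = 4·(48) - (1)·(6) + (0)·(0) = 186.
  So p(λ) = λ³ - 18λ² + 103λ - 186.
Step 2 — look for an integer root (rational root theorem: any rational root is an integer divisor of 186). Testing λ = 6:
  p(6) = 216 - 648 + 618 - 186 = 0  ✓
  Dividing out (λ - 6): p(λ) = (λ - 6)(λ² - 12λ + 31).
Step 3 — remaining eigenvalues from the quadratic λ² - 12λ + 31 = 0:
  Δ = 12² - 4·31 = 144 - 124 = 20,  λ = (12 ± √20)/2 = (12 ± 4.4721)/2 ≈ 8.2361 or 3.7639.
  Sorted: λ_1 = 8.2361,  λ_2 = 6,  λ_3 = 3.7639  (check: sum = 18 = tr ✓).

Step 4 — unit eigenvector for λ_1 ≈ 8.2361: v spans the null space of (Sigma - λ_1 I), whose rows are
  r_1 = (-4.2361, 1, 0),  r_2 = (1, -0.2361, 0),  r_3 = (0, 0, -2.2361).
  v is orthogonal to every row, so take v ∝ r_1 × r_3 = ((1)·(-2.2361) - (0)·(0), (0)·(0) - (-4.2361)·(-2.2361), (-4.2361)·(0) - (1)·(0)) ≈ (-2.2361, -9.4721, 0).
  Rescale (multiply by -1 so the first nonzero entry is positive): u = (2.2361, 9.4721, 0).
  ||u|| = √((2.2361)² + (9.4721)² + (0)²) = √(94.7214) ≈ 9.7325,  v_1 = u/||u|| ≈ (0.2298, 0.9732, 0) (||v_1|| = 1).

λ_1 = 8.2361,  λ_2 = 6,  λ_3 = 3.7639;  v_1 ≈ (0.2298, 0.9732, 0)


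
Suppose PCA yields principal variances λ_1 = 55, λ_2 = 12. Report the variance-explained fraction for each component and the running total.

Step 1 — total variance = trace(Sigma) = Σ λ_i = 55 + 12 = 67.

Step 2 — fraction explained by component i = λ_i / Σ λ:
  PC1: 55/67 = 0.8209
  PC2: 12/67 = 0.1791

Step 3 — cumulative fraction after k components = (λ_1 + ... + λ_k) / Σ λ:
  k = 1: 55/67 = 0.8209
  k = 2: (55 + 12)/67 = 67/67 = 1

Summary (fraction, with percent):

explained: PC1 0.8209 (82.09%), PC2 0.1791 (17.91%);  cumulative: 0.8209, 1


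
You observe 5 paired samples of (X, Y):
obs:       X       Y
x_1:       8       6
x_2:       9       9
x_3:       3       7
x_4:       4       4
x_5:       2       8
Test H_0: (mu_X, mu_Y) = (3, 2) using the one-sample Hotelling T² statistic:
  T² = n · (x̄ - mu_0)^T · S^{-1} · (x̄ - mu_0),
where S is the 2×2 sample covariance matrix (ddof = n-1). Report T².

Step 1 — sample mean vector:
  mean(X) = (8 + 9 + 3 + 4 + 2) / 5 = 26/5 = 5.2
  mean(Y) = (6 + 9 + 7 + 4 + 8) / 5 = 34/5 = 6.8
  x̄ = (5.2, 6.8),  deviation x̄ - mu_0 = (5.2, 6.8) - (3, 2) = (2.2, 4.8).

Step 2 — sample covariance matrix, S[i,j] = (1/(n-1)) · Σ_k (x_{k,i} - mean_i) · (x_{k,j} - mean_j), divisor n-1 = 4:
  S[X,X] = ((2.8)·(2.8) + (3.8)·(3.8) + (-2.2)·(-2.2) + (-1.2)·(-1.2) + (-3.2)·(-3.2)) / 4 = 38.8/4 = 9.7
  S[X,Y] = ((2.8)·(-0.8) + (3.8)·(2.2) + (-2.2)·(0.2) + (-1.2)·(-2.8) + (-3.2)·(1.2)) / 4 = 5.2/4 = 1.3
  S[Y,Y] = ((-0.8)·(-0.8) + (2.2)·(2.2) + (0.2)·(0.2) + (-2.8)·(-2.8) + (1.2)·(1.2)) / 4 = 14.8/4 = 3.7
  S = [[9.7, 1.3],
 [1.3, 3.7]].

Step 3 — invert S. det(S) = 9.7·3.7 - (1.3)² = 34.2.
  S^{-1} = (1/det) · [[d, -b], [-b, a]] = [[0.1082, -0.038],
 [-0.038, 0.2836]].

Step 4 — quadratic form (x̄ - mu_0)^T · S^{-1} · (x̄ - mu_0):
  S^{-1} · (x̄ - mu_0) = (0.0556, 1.2778),
  (x̄ - mu_0)^T · [...] = (2.2)·(0.0556) + (4.8)·(1.2778) = 6.2556.

Step 5 — scale by n: T² = 5 · 6.2556 = 31.2778.

T² ≈ 31.2778
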